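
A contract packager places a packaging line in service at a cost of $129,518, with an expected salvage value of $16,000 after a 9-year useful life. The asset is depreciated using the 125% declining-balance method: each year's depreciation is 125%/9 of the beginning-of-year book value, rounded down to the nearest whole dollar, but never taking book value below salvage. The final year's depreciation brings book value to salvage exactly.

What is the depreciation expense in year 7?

Depreciable base = $129,518 − $16,000 = $113,518.
Year 1: ⌊$129,518 × 125%/9⌋ = $17,988. Book value $111,530.
Year 2: ⌊$111,530 × 125%/9⌋ = $15,490. Book value $96,040.
Year 3: ⌊$96,040 × 125%/9⌋ = $13,338. Book value $82,702.
Year 4: ⌊$82,702 × 125%/9⌋ = $11,486. Book value $71,216.
Year 5: ⌊$71,216 × 125%/9⌋ = $9,891. Book value $61,325.
Year 6: ⌊$61,325 × 125%/9⌋ = $8,517. Book value $52,808.
Year 7: ⌊$52,808 × 125%/9⌋ = $7,334. Book value $45,474.

$7,334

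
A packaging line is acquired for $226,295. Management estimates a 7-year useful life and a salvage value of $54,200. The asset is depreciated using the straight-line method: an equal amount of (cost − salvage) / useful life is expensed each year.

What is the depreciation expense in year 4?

Depreciable base = $226,295 − $54,200 = $172,095.
Annual expense = $172,095 / 7 = $24,585.

$24,585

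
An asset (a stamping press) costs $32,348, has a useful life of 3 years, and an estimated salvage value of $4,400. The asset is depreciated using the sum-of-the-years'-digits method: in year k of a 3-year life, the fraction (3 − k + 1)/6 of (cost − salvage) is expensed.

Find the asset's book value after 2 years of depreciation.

$9,058

Depreciable base = $32,348 − $4,400 = $27,948.
Sum of the years' digits = 3+2+1 = 6.
Year 1: $27,948 × 3/6 = $13,974. Book value $18,374.
Year 2: $27,948 × 2/6 = $9,316. Book value $9,058.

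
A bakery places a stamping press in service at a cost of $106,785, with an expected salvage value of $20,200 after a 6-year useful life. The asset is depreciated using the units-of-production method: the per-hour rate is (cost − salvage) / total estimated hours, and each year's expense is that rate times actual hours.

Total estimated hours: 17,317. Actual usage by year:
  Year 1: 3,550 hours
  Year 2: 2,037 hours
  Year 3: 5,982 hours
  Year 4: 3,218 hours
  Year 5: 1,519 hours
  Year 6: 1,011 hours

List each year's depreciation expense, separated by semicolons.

Depreciable base = $106,785 − $20,200 = $86,585.
Rate = $86,585 / 17,317 hours = $5 per hour.
Year 1: 3,550 × $5 = $17,750. Book value $89,035.
Year 2: 2,037 × $5 = $10,185. Book value $78,850.
Year 3: 5,982 × $5 = $29,910. Book value $48,940.
Year 4: 3,218 × $5 = $16,090. Book value $32,850.
Year 5: 1,519 × $5 = $7,595. Book value $25,255.
Year 6: 1,011 × $5 = $5,055. Book value $20,200.

$17,750; $10,185; $29,910; $16,090; $7,595; $5,055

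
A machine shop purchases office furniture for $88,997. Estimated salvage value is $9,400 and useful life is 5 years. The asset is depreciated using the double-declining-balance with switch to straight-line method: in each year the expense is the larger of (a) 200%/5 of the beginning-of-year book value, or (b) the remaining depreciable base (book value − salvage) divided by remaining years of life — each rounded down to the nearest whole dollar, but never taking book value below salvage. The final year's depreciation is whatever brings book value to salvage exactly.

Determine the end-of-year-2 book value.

Depreciable base = $88,997 − $9,400 = $79,597.
Year 1: DB = ⌊$88,997 × 200%/5⌋ = $35,598; SL = ⌊$79,597/5⌋ = $15,919 → take DB $35,598. Book value $53,399.
Year 2: DB = ⌊$53,399 × 200%/5⌋ = $21,359; SL = ⌊$43,999/4⌋ = $10,999 → take DB $21,359. Book value $32,040.

$32,040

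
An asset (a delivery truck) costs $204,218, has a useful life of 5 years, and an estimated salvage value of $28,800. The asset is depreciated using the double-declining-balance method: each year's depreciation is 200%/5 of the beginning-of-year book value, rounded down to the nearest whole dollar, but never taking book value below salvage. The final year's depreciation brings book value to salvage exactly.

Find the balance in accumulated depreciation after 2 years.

$130,699

Depreciable base = $204,218 − $28,800 = $175,418.
Year 1: ⌊$204,218 × 200%/5⌋ = $81,687. Book value $122,531.
Year 2: ⌊$122,531 × 200%/5⌋ = $49,012. Book value $73,519.
Accumulated through year 2 = $204,218 − $73,519 = $130,699.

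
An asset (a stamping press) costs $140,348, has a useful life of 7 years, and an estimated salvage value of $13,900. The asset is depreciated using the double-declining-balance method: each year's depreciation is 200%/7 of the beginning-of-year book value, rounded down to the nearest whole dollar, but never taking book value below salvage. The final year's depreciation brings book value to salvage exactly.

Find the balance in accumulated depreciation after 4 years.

Depreciable base = $140,348 − $13,900 = $126,448.
Year 1: ⌊$140,348 × 200%/7⌋ = $40,099. Book value $100,249.
Year 2: ⌊$100,249 × 200%/7⌋ = $28,642. Book value $71,607.
Year 3: ⌊$71,607 × 200%/7⌋ = $20,459. Book value $51,148.
Year 4: ⌊$51,148 × 200%/7⌋ = $14,613. Book value $36,535.
Accumulated through year 4 = $140,348 − $36,535 = $103,813.

$103,813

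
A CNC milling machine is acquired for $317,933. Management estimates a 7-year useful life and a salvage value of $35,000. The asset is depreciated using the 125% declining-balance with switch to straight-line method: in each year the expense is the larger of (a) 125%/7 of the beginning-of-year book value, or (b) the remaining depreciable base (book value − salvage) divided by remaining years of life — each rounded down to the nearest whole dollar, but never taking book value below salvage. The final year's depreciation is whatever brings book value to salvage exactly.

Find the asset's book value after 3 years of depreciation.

$176,217

Depreciable base = $317,933 − $35,000 = $282,933.
Year 1: DB = ⌊$317,933 × 125%/7⌋ = $56,773; SL = ⌊$282,933/7⌋ = $40,419 → take DB $56,773. Book value $261,160.
Year 2: DB = ⌊$261,160 × 125%/7⌋ = $46,635; SL = ⌊$226,160/6⌋ = $37,693 → take DB $46,635. Book value $214,525.
Year 3: DB = ⌊$214,525 × 125%/7⌋ = $38,308; SL = ⌊$179,525/5⌋ = $35,905 → take DB $38,308. Book value $176,217.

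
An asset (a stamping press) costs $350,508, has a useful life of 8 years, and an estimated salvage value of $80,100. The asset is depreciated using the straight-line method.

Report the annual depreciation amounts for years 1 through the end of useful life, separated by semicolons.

Depreciable base = $350,508 − $80,100 = $270,408.
Annual expense = $270,408 / 8 = $33,801.
End of year 1: book value $316,707.
End of year 2: book value $282,906.
End of year 3: book value $249,105.
End of year 4: book value $215,304.
End of year 5: book value $181,503.
End of year 6: book value $147,702.
End of year 7: book value $113,901.
End of year 8: book value $80,100.

$33,801; $33,801; $33,801; $33,801; $33,801; $33,801; $33,801; $33,801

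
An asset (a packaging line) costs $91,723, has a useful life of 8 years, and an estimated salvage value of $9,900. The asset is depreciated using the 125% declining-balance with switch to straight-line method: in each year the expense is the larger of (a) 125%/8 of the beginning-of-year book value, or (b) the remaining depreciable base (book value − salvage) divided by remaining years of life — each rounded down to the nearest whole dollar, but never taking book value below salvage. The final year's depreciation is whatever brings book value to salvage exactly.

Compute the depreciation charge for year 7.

Depreciable base = $91,723 − $9,900 = $81,823.
Year 1: DB = ⌊$91,723 × 125%/8⌋ = $14,331; SL = ⌊$81,823/8⌋ = $10,227 → take DB $14,331. Book value $77,392.
Year 2: DB = ⌊$77,392 × 125%/8⌋ = $12,092; SL = ⌊$67,492/7⌋ = $9,641 → take DB $12,092. Book value $65,300.
Year 3: DB = ⌊$65,300 × 125%/8⌋ = $10,203; SL = ⌊$55,400/6⌋ = $9,233 → take DB $10,203. Book value $55,097.
Year 4: DB = ⌊$55,097 × 125%/8⌋ = $8,608; SL = ⌊$45,197/5⌋ = $9,039 → take SL $9,039. Book value $46,058.
Year 5: DB = ⌊$46,058 × 125%/8⌋ = $7,196; SL = ⌊$36,158/4⌋ = $9,039 → take SL $9,039. Book value $37,019.
Year 6: DB = ⌊$37,019 × 125%/8⌋ = $5,784; SL = ⌊$27,119/3⌋ = $9,039 → take SL $9,039. Book value $27,980.
Year 7: DB = ⌊$27,980 × 125%/8⌋ = $4,371; SL = ⌊$18,080/2⌋ = $9,040 → take SL $9,040. Book value $18,940.

$9,040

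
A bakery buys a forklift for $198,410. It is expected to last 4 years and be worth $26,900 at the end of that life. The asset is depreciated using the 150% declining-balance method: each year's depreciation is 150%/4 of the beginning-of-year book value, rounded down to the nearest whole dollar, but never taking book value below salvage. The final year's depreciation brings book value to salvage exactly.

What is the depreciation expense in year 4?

$21,541

Depreciable base = $198,410 − $26,900 = $171,510.
Year 1: ⌊$198,410 × 150%/4⌋ = $74,403. Book value $124,007.
Year 2: ⌊$124,007 × 150%/4⌋ = $46,502. Book value $77,505.
Year 3: ⌊$77,505 × 150%/4⌋ = $29,064. Book value $48,441.
Year 4 (final): $48,441 − $26,900 = $21,541. Book value $26,900.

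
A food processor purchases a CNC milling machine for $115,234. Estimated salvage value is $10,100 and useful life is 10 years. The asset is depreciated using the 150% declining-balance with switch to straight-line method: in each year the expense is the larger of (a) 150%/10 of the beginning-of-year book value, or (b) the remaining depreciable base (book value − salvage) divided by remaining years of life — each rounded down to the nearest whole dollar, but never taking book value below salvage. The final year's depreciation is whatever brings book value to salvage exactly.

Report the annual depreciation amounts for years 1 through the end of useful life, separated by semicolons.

$17,285; $14,692; $12,488; $10,615; $9,023; $8,206; $8,206; $8,206; $8,206; $8,207

Depreciable base = $115,234 − $10,100 = $105,134.
Year 1: DB = ⌊$115,234 × 150%/10⌋ = $17,285; SL = ⌊$105,134/10⌋ = $10,513 → take DB $17,285. Book value $97,949.
Year 2: DB = ⌊$97,949 × 150%/10⌋ = $14,692; SL = ⌊$87,849/9⌋ = $9,761 → take DB $14,692. Book value $83,257.
Year 3: DB = ⌊$83,257 × 150%/10⌋ = $12,488; SL = ⌊$73,157/8⌋ = $9,144 → take DB $12,488. Book value $70,769.
Year 4: DB = ⌊$70,769 × 150%/10⌋ = $10,615; SL = ⌊$60,669/7⌋ = $8,667 → take DB $10,615. Book value $60,154.
Year 5: DB = ⌊$60,154 × 150%/10⌋ = $9,023; SL = ⌊$50,054/6⌋ = $8,342 → take DB $9,023. Book value $51,131.
Year 6: DB = ⌊$51,131 × 150%/10⌋ = $7,669; SL = ⌊$41,031/5⌋ = $8,206 → take SL $8,206. Book value $42,925.
Year 7: DB = ⌊$42,925 × 150%/10⌋ = $6,438; SL = ⌊$32,825/4⌋ = $8,206 → take SL $8,206. Book value $34,719.
Year 8: DB = ⌊$34,719 × 150%/10⌋ = $5,207; SL = ⌊$24,619/3⌋ = $8,206 → take SL $8,206. Book value $26,513.
Year 9: DB = ⌊$26,513 × 150%/10⌋ = $3,976; SL = ⌊$16,413/2⌋ = $8,206 → take SL $8,206. Book value $18,307.
Year 10 (final): $18,307 − $10,100 = $8,207. Book value $10,100.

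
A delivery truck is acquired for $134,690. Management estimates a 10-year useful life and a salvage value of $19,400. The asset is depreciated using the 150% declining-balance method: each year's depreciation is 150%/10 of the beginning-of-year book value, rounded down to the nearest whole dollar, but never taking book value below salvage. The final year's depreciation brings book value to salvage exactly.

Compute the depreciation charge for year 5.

$10,546

Depreciable base = $134,690 − $19,400 = $115,290.
Year 1: ⌊$134,690 × 150%/10⌋ = $20,203. Book value $114,487.
Year 2: ⌊$114,487 × 150%/10⌋ = $17,173. Book value $97,314.
Year 3: ⌊$97,314 × 150%/10⌋ = $14,597. Book value $82,717.
Year 4: ⌊$82,717 × 150%/10⌋ = $12,407. Book value $70,310.
Year 5: ⌊$70,310 × 150%/10⌋ = $10,546. Book value $59,764.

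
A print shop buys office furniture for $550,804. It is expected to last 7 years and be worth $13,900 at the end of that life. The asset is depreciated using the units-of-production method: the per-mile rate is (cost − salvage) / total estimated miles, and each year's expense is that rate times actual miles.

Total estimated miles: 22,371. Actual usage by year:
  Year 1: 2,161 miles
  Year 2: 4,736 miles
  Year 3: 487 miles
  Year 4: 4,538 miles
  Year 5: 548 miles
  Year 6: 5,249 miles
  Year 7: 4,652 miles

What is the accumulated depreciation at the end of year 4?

$286,128

Depreciable base = $550,804 − $13,900 = $536,904.
Rate = $536,904 / 22,371 miles = $24 per mile.
Year 1: 2,161 × $24 = $51,864. Book value $498,940.
Year 2: 4,736 × $24 = $113,664. Book value $385,276.
Year 3: 487 × $24 = $11,688. Book value $373,588.
Year 4: 4,538 × $24 = $108,912. Book value $264,676.
Accumulated through year 4 = $550,804 − $264,676 = $286,128.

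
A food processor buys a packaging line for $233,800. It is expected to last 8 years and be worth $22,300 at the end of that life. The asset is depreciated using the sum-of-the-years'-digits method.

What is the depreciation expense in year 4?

Depreciable base = $233,800 − $22,300 = $211,500.
Sum of the years' digits = 8+7+6+5+4+3+2+1 = 36.
Year 1: $211,500 × 8/36 = $47,000. Book value $186,800.
Year 2: $211,500 × 7/36 = $41,125. Book value $145,675.
Year 3: $211,500 × 6/36 = $35,250. Book value $110,425.
Year 4: $211,500 × 5/36 = $29,375. Book value $81,050.

$29,375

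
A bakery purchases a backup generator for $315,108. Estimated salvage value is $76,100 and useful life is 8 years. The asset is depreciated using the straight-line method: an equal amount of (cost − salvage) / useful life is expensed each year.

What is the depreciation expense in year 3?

$29,876

Depreciable base = $315,108 − $76,100 = $239,008.
Annual expense = $239,008 / 8 = $29,876.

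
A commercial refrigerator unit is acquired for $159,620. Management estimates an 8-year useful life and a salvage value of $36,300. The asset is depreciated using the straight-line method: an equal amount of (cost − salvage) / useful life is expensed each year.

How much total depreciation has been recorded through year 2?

$30,830

Depreciable base = $159,620 − $36,300 = $123,320.
Annual expense = $123,320 / 8 = $15,415.
End of year 1: book value $144,205.
End of year 2: book value $128,790.
Accumulated through year 2 = $159,620 − $128,790 = $30,830.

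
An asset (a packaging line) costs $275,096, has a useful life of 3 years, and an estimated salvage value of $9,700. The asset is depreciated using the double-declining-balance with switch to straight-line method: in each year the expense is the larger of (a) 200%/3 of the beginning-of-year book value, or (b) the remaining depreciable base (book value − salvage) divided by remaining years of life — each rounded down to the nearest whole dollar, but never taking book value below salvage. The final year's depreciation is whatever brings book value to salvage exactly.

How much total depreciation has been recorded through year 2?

Depreciable base = $275,096 − $9,700 = $265,396.
Year 1: DB = ⌊$275,096 × 200%/3⌋ = $183,397; SL = ⌊$265,396/3⌋ = $88,465 → take DB $183,397. Book value $91,699.
Year 2: DB = ⌊$91,699 × 200%/3⌋ = $61,132; SL = ⌊$81,999/2⌋ = $40,999 → take DB $61,132. Book value $30,567.
Accumulated through year 2 = $275,096 − $30,567 = $244,529.

$244,529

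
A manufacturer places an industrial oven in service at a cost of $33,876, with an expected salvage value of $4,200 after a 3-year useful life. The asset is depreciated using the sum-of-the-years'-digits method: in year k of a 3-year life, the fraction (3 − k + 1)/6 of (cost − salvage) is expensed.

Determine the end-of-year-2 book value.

Depreciable base = $33,876 − $4,200 = $29,676.
Sum of the years' digits = 3+2+1 = 6.
Year 1: $29,676 × 3/6 = $14,838. Book value $19,038.
Year 2: $29,676 × 2/6 = $9,892. Book value $9,146.

$9,146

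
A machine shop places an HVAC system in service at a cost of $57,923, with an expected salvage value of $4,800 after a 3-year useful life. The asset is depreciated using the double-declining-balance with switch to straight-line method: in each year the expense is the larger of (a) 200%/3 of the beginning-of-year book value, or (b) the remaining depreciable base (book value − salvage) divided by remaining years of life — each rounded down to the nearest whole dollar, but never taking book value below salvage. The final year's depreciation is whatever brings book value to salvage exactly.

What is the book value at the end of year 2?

Depreciable base = $57,923 − $4,800 = $53,123.
Year 1: DB = ⌊$57,923 × 200%/3⌋ = $38,615; SL = ⌊$53,123/3⌋ = $17,707 → take DB $38,615. Book value $19,308.
Year 2: DB = ⌊$19,308 × 200%/3⌋ = $12,872; SL = ⌊$14,508/2⌋ = $7,254 → take DB $12,872. Book value $6,436.

$6,436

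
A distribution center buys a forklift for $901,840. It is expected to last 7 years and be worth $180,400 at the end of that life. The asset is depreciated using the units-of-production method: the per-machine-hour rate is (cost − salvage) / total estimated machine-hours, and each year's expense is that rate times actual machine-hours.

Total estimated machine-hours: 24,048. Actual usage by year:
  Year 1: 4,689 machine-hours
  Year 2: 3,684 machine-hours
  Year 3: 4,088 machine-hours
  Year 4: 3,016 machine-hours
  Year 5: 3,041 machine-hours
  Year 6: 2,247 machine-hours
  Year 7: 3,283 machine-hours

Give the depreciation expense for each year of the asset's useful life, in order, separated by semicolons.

$140,670; $110,520; $122,640; $90,480; $91,230; $67,410; $98,490

Depreciable base = $901,840 − $180,400 = $721,440.
Rate = $721,440 / 24,048 machine-hours = $30 per machine-hour.
Year 1: 4,689 × $30 = $140,670. Book value $761,170.
Year 2: 3,684 × $30 = $110,520. Book value $650,650.
Year 3: 4,088 × $30 = $122,640. Book value $528,010.
Year 4: 3,016 × $30 = $90,480. Book value $437,530.
Year 5: 3,041 × $30 = $91,230. Book value $346,300.
Year 6: 2,247 × $30 = $67,410. Book value $278,890.
Year 7: 3,283 × $30 = $98,490. Book value $180,400.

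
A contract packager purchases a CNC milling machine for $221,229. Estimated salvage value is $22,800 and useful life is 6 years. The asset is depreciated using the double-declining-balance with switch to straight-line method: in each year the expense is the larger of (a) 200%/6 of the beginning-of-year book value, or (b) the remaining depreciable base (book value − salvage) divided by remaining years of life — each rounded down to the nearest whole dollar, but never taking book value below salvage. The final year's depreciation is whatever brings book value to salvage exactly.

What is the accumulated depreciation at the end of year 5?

Depreciable base = $221,229 − $22,800 = $198,429.
Year 1: DB = ⌊$221,229 × 200%/6⌋ = $73,743; SL = ⌊$198,429/6⌋ = $33,071 → take DB $73,743. Book value $147,486.
Year 2: DB = ⌊$147,486 × 200%/6⌋ = $49,162; SL = ⌊$124,686/5⌋ = $24,937 → take DB $49,162. Book value $98,324.
Year 3: DB = ⌊$98,324 × 200%/6⌋ = $32,774; SL = ⌊$75,524/4⌋ = $18,881 → take DB $32,774. Book value $65,550.
Year 4: DB = ⌊$65,550 × 200%/6⌋ = $21,850; SL = ⌊$42,750/3⌋ = $14,250 → take DB $21,850. Book value $43,700.
Year 5: DB = ⌊$43,700 × 200%/6⌋ = $14,566; SL = ⌊$20,900/2⌋ = $10,450 → take DB $14,566. Book value $29,134.
Accumulated through year 5 = $221,229 − $29,134 = $192,095.

$192,095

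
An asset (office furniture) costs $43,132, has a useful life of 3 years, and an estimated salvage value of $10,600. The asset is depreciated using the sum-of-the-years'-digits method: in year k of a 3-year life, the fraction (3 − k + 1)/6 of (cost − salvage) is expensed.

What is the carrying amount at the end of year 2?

Depreciable base = $43,132 − $10,600 = $32,532.
Sum of the years' digits = 3+2+1 = 6.
Year 1: $32,532 × 3/6 = $16,266. Book value $26,866.
Year 2: $32,532 × 2/6 = $10,844. Book value $16,022.

$16,022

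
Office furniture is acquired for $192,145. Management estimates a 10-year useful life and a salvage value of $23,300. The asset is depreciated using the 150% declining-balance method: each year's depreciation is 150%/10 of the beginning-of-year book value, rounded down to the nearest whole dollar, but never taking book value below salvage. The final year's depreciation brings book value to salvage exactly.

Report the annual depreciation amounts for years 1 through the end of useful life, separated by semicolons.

Depreciable base = $192,145 − $23,300 = $168,845.
Year 1: ⌊$192,145 × 150%/10⌋ = $28,821. Book value $163,324.
Year 2: ⌊$163,324 × 150%/10⌋ = $24,498. Book value $138,826.
Year 3: ⌊$138,826 × 150%/10⌋ = $20,823. Book value $118,003.
Year 4: ⌊$118,003 × 150%/10⌋ = $17,700. Book value $100,303.
Year 5: ⌊$100,303 × 150%/10⌋ = $15,045. Book value $85,258.
Year 6: ⌊$85,258 × 150%/10⌋ = $12,788. Book value $72,470.
Year 7: ⌊$72,470 × 150%/10⌋ = $10,870. Book value $61,600.
Year 8: ⌊$61,600 × 150%/10⌋ = $9,240. Book value $52,360.
Year 9: ⌊$52,360 × 150%/10⌋ = $7,854. Book value $44,506.
Year 10 (final): $44,506 − $23,300 = $21,206. Book value $23,300.

$28,821; $24,498; $20,823; $17,700; $15,045; $12,788; $10,870; $9,240; $7,854; $21,206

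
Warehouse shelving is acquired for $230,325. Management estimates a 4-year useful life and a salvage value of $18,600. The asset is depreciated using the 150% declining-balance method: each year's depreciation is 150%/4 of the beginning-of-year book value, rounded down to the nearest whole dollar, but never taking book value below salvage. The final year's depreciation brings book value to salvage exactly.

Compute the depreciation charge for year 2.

Depreciable base = $230,325 − $18,600 = $211,725.
Year 1: ⌊$230,325 × 150%/4⌋ = $86,371. Book value $143,954.
Year 2: ⌊$143,954 × 150%/4⌋ = $53,982. Book value $89,972.

$53,982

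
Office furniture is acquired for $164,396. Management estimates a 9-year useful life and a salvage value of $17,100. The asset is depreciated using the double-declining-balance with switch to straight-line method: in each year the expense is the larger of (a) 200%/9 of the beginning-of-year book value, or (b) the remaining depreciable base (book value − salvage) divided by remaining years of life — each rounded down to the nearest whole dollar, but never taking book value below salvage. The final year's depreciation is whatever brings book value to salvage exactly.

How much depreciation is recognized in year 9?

Depreciable base = $164,396 − $17,100 = $147,296.
Year 1: DB = ⌊$164,396 × 200%/9⌋ = $36,532; SL = ⌊$147,296/9⌋ = $16,366 → take DB $36,532. Book value $127,864.
Year 2: DB = ⌊$127,864 × 200%/9⌋ = $28,414; SL = ⌊$110,764/8⌋ = $13,845 → take DB $28,414. Book value $99,450.
Year 3: DB = ⌊$99,450 × 200%/9⌋ = $22,100; SL = ⌊$82,350/7⌋ = $11,764 → take DB $22,100. Book value $77,350.
Year 4: DB = ⌊$77,350 × 200%/9⌋ = $17,188; SL = ⌊$60,250/6⌋ = $10,041 → take DB $17,188. Book value $60,162.
Year 5: DB = ⌊$60,162 × 200%/9⌋ = $13,369; SL = ⌊$43,062/5⌋ = $8,612 → take DB $13,369. Book value $46,793.
Year 6: DB = ⌊$46,793 × 200%/9⌋ = $10,398; SL = ⌊$29,693/4⌋ = $7,423 → take DB $10,398. Book value $36,395.
Year 7: DB = ⌊$36,395 × 200%/9⌋ = $8,087; SL = ⌊$19,295/3⌋ = $6,431 → take DB $8,087. Book value $28,308.
Year 8: DB = ⌊$28,308 × 200%/9⌋ = $6,290; SL = ⌊$11,208/2⌋ = $5,604 → take DB $6,290. Book value $22,018.
Year 9 (final): $22,018 − $17,100 = $4,918. Book value $17,100.

$4,918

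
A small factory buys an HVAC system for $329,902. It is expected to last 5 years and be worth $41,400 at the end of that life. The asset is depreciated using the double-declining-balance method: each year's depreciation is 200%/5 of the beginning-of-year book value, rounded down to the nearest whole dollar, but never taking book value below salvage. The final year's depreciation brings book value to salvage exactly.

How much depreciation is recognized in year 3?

$47,506

Depreciable base = $329,902 − $41,400 = $288,502.
Year 1: ⌊$329,902 × 200%/5⌋ = $131,960. Book value $197,942.
Year 2: ⌊$197,942 × 200%/5⌋ = $79,176. Book value $118,766.
Year 3: ⌊$118,766 × 200%/5⌋ = $47,506. Book value $71,260.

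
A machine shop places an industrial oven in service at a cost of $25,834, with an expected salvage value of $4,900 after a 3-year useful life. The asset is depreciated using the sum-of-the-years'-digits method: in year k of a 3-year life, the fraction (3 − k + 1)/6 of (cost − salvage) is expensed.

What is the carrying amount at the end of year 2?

Depreciable base = $25,834 − $4,900 = $20,934.
Sum of the years' digits = 3+2+1 = 6.
Year 1: $20,934 × 3/6 = $10,467. Book value $15,367.
Year 2: $20,934 × 2/6 = $6,978. Book value $8,389.

$8,389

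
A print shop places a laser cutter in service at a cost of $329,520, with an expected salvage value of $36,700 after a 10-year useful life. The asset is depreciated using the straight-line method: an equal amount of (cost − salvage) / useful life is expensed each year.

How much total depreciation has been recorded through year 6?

Depreciable base = $329,520 − $36,700 = $292,820.
Annual expense = $292,820 / 10 = $29,282.
End of year 1: book value $300,238.
End of year 2: book value $270,956.
End of year 3: book value $241,674.
End of year 4: book value $212,392.
End of year 5: book value $183,110.
End of year 6: book value $153,828.
Accumulated through year 6 = $329,520 − $153,828 = $175,692.

$175,692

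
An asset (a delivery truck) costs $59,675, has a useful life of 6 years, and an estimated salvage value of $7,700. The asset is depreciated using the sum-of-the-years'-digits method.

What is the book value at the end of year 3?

$22,550

Depreciable base = $59,675 − $7,700 = $51,975.
Sum of the years' digits = 6+5+4+3+2+1 = 21.
Year 1: $51,975 × 6/21 = $14,850. Book value $44,825.
Year 2: $51,975 × 5/21 = $12,375. Book value $32,450.
Year 3: $51,975 × 4/21 = $9,900. Book value $22,550.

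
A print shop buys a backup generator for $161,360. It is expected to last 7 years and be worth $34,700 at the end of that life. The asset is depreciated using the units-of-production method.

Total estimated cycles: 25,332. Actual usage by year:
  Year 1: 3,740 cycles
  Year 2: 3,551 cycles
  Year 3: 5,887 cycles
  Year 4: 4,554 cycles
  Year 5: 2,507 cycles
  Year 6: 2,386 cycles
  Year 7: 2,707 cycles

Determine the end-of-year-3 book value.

$95,470

Depreciable base = $161,360 − $34,700 = $126,660.
Rate = $126,660 / 25,332 cycles = $5 per cycle.
Year 1: 3,740 × $5 = $18,700. Book value $142,660.
Year 2: 3,551 × $5 = $17,755. Book value $124,905.
Year 3: 5,887 × $5 = $29,435. Book value $95,470.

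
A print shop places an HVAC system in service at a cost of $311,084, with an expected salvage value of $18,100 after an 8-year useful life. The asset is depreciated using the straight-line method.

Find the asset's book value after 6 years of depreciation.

$91,346

Depreciable base = $311,084 − $18,100 = $292,984.
Annual expense = $292,984 / 8 = $36,623.
End of year 1: book value $274,461.
End of year 2: book value $237,838.
End of year 3: book value $201,215.
End of year 4: book value $164,592.
End of year 5: book value $127,969.
End of year 6: book value $91,346.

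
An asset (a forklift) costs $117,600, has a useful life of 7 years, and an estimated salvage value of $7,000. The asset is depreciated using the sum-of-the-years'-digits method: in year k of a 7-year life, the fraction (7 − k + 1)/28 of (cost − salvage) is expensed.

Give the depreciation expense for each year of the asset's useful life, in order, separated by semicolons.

$27,650; $23,700; $19,750; $15,800; $11,850; $7,900; $3,950

Depreciable base = $117,600 − $7,000 = $110,600.
Sum of the years' digits = 7+6+5+4+3+2+1 = 28.
Year 1: $110,600 × 7/28 = $27,650. Book value $89,950.
Year 2: $110,600 × 6/28 = $23,700. Book value $66,250.
Year 3: $110,600 × 5/28 = $19,750. Book value $46,500.
Year 4: $110,600 × 4/28 = $15,800. Book value $30,700.
Year 5: $110,600 × 3/28 = $11,850. Book value $18,850.
Year 6: $110,600 × 2/28 = $7,900. Book value $10,950.
Year 7: $110,600 × 1/28 = $3,950. Book value $7,000.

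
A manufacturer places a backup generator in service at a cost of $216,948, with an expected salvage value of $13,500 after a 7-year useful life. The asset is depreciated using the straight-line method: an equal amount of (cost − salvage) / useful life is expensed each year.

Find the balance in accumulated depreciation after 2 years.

Depreciable base = $216,948 − $13,500 = $203,448.
Annual expense = $203,448 / 7 = $29,064.
End of year 1: book value $187,884.
End of year 2: book value $158,820.
Accumulated through year 2 = $216,948 − $158,820 = $58,128.

$58,128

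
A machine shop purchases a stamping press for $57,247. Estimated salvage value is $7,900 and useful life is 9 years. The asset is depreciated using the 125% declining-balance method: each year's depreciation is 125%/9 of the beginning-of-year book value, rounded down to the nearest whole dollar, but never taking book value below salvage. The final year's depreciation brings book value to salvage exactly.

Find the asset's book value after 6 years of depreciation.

Depreciable base = $57,247 − $7,900 = $49,347.
Year 1: ⌊$57,247 × 125%/9⌋ = $7,950. Book value $49,297.
Year 2: ⌊$49,297 × 125%/9⌋ = $6,846. Book value $42,451.
Year 3: ⌊$42,451 × 125%/9⌋ = $5,895. Book value $36,556.
Year 4: ⌊$36,556 × 125%/9⌋ = $5,077. Book value $31,479.
Year 5: ⌊$31,479 × 125%/9⌋ = $4,372. Book value $27,107.
Year 6: ⌊$27,107 × 125%/9⌋ = $3,764. Book value $23,343.

$23,343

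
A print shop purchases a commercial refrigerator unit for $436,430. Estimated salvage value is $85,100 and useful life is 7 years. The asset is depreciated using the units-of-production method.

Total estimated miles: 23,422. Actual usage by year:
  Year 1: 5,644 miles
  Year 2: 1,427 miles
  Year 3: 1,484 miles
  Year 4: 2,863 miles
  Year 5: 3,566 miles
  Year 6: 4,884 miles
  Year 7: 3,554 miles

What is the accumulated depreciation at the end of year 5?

$224,760

Depreciable base = $436,430 − $85,100 = $351,330.
Rate = $351,330 / 23,422 miles = $15 per mile.
Year 1: 5,644 × $15 = $84,660. Book value $351,770.
Year 2: 1,427 × $15 = $21,405. Book value $330,365.
Year 3: 1,484 × $15 = $22,260. Book value $308,105.
Year 4: 2,863 × $15 = $42,945. Book value $265,160.
Year 5: 3,566 × $15 = $53,490. Book value $211,670.
Accumulated through year 5 = $436,430 − $211,670 = $224,760.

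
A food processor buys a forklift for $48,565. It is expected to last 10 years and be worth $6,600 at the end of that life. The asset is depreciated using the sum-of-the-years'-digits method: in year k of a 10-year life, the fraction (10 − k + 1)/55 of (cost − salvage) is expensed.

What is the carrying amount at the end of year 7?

$11,178

Depreciable base = $48,565 − $6,600 = $41,965.
Sum of the years' digits = 10+9+8+7+6+5+4+3+2+1 = 55.
Year 1: $41,965 × 10/55 = $7,630. Book value $40,935.
Year 2: $41,965 × 9/55 = $6,867. Book value $34,068.
Year 3: $41,965 × 8/55 = $6,104. Book value $27,964.
Year 4: $41,965 × 7/55 = $5,341. Book value $22,623.
Year 5: $41,965 × 6/55 = $4,578. Book value $18,045.
Year 6: $41,965 × 5/55 = $3,815. Book value $14,230.
Year 7: $41,965 × 4/55 = $3,052. Book value $11,178.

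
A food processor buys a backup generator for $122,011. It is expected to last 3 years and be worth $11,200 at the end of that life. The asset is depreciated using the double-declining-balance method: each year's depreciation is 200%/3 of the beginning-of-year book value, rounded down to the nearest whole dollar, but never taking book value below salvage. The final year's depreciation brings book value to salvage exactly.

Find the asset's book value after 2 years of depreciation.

Depreciable base = $122,011 − $11,200 = $110,811.
Year 1: ⌊$122,011 × 200%/3⌋ = $81,340. Book value $40,671.
Year 2: ⌊$40,671 × 200%/3⌋ = $27,114. Book value $13,557.

$13,557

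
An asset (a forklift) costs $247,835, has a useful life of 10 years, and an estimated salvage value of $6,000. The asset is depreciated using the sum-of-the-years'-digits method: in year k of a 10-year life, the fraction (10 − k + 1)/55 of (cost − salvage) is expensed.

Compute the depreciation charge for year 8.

$13,191

Depreciable base = $247,835 − $6,000 = $241,835.
Sum of the years' digits = 10+9+8+7+6+5+4+3+2+1 = 55.
Year 1: $241,835 × 10/55 = $43,970. Book value $203,865.
Year 2: $241,835 × 9/55 = $39,573. Book value $164,292.
Year 3: $241,835 × 8/55 = $35,176. Book value $129,116.
Year 4: $241,835 × 7/55 = $30,779. Book value $98,337.
Year 5: $241,835 × 6/55 = $26,382. Book value $71,955.
Year 6: $241,835 × 5/55 = $21,985. Book value $49,970.
Year 7: $241,835 × 4/55 = $17,588. Book value $32,382.
Year 8: $241,835 × 3/55 = $13,191. Book value $19,191.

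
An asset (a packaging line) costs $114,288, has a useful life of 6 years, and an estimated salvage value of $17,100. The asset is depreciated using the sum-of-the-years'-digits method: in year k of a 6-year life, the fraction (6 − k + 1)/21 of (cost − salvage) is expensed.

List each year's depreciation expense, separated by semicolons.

$27,768; $23,140; $18,512; $13,884; $9,256; $4,628

Depreciable base = $114,288 − $17,100 = $97,188.
Sum of the years' digits = 6+5+4+3+2+1 = 21.
Year 1: $97,188 × 6/21 = $27,768. Book value $86,520.
Year 2: $97,188 × 5/21 = $23,140. Book value $63,380.
Year 3: $97,188 × 4/21 = $18,512. Book value $44,868.
Year 4: $97,188 × 3/21 = $13,884. Book value $30,984.
Year 5: $97,188 × 2/21 = $9,256. Book value $21,728.
Year 6: $97,188 × 1/21 = $4,628. Book value $17,100.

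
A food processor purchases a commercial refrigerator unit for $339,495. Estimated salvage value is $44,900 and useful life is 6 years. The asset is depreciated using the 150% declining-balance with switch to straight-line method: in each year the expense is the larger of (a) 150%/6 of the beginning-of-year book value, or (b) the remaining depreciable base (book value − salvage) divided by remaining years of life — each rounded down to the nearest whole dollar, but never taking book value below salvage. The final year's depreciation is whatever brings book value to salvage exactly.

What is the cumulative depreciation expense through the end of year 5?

Depreciable base = $339,495 − $44,900 = $294,595.
Year 1: DB = ⌊$339,495 × 150%/6⌋ = $84,873; SL = ⌊$294,595/6⌋ = $49,099 → take DB $84,873. Book value $254,622.
Year 2: DB = ⌊$254,622 × 150%/6⌋ = $63,655; SL = ⌊$209,722/5⌋ = $41,944 → take DB $63,655. Book value $190,967.
Year 3: DB = ⌊$190,967 × 150%/6⌋ = $47,741; SL = ⌊$146,067/4⌋ = $36,516 → take DB $47,741. Book value $143,226.
Year 4: DB = ⌊$143,226 × 150%/6⌋ = $35,806; SL = ⌊$98,326/3⌋ = $32,775 → take DB $35,806. Book value $107,420.
Year 5: DB = ⌊$107,420 × 150%/6⌋ = $26,855; SL = ⌊$62,520/2⌋ = $31,260 → take SL $31,260. Book value $76,160.
Accumulated through year 5 = $339,495 − $76,160 = $263,335.

$263,335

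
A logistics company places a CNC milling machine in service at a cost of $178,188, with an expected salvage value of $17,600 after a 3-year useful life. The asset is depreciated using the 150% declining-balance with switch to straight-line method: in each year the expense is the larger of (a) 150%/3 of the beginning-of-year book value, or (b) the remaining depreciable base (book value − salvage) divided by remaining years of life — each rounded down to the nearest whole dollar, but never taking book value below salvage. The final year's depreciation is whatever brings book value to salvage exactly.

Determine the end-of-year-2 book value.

Depreciable base = $178,188 − $17,600 = $160,588.
Year 1: DB = ⌊$178,188 × 150%/3⌋ = $89,094; SL = ⌊$160,588/3⌋ = $53,529 → take DB $89,094. Book value $89,094.
Year 2: DB = ⌊$89,094 × 150%/3⌋ = $44,547; SL = ⌊$71,494/2⌋ = $35,747 → take DB $44,547. Book value $44,547.

$44,547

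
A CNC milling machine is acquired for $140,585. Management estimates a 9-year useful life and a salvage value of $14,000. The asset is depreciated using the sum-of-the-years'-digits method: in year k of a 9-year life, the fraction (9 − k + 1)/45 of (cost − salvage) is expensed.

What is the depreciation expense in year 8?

Depreciable base = $140,585 − $14,000 = $126,585.
Sum of the years' digits = 9+8+7+6+5+4+3+2+1 = 45.
Year 1: $126,585 × 9/45 = $25,317. Book value $115,268.
Year 2: $126,585 × 8/45 = $22,504. Book value $92,764.
Year 3: $126,585 × 7/45 = $19,691. Book value $73,073.
Year 4: $126,585 × 6/45 = $16,878. Book value $56,195.
Year 5: $126,585 × 5/45 = $14,065. Book value $42,130.
Year 6: $126,585 × 4/45 = $11,252. Book value $30,878.
Year 7: $126,585 × 3/45 = $8,439. Book value $22,439.
Year 8: $126,585 × 2/45 = $5,626. Book value $16,813.

$5,626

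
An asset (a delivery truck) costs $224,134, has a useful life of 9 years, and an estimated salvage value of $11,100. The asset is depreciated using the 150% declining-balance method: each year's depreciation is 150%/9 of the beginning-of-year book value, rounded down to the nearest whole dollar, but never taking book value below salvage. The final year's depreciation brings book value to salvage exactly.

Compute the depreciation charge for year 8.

$10,425

Depreciable base = $224,134 − $11,100 = $213,034.
Year 1: ⌊$224,134 × 150%/9⌋ = $37,355. Book value $186,779.
Year 2: ⌊$186,779 × 150%/9⌋ = $31,129. Book value $155,650.
Year 3: ⌊$155,650 × 150%/9⌋ = $25,941. Book value $129,709.
Year 4: ⌊$129,709 × 150%/9⌋ = $21,618. Book value $108,091.
Year 5: ⌊$108,091 × 150%/9⌋ = $18,015. Book value $90,076.
Year 6: ⌊$90,076 × 150%/9⌋ = $15,012. Book value $75,064.
Year 7: ⌊$75,064 × 150%/9⌋ = $12,510. Book value $62,554.
Year 8: ⌊$62,554 × 150%/9⌋ = $10,425. Book value $52,129.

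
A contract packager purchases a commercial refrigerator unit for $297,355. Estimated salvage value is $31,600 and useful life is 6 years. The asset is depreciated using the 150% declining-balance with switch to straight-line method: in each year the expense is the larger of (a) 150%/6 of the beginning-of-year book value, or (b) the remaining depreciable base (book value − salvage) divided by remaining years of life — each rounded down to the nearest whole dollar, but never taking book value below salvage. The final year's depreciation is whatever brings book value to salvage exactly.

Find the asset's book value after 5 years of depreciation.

Depreciable base = $297,355 − $31,600 = $265,755.
Year 1: DB = ⌊$297,355 × 150%/6⌋ = $74,338; SL = ⌊$265,755/6⌋ = $44,292 → take DB $74,338. Book value $223,017.
Year 2: DB = ⌊$223,017 × 150%/6⌋ = $55,754; SL = ⌊$191,417/5⌋ = $38,283 → take DB $55,754. Book value $167,263.
Year 3: DB = ⌊$167,263 × 150%/6⌋ = $41,815; SL = ⌊$135,663/4⌋ = $33,915 → take DB $41,815. Book value $125,448.
Year 4: DB = ⌊$125,448 × 150%/6⌋ = $31,362; SL = ⌊$93,848/3⌋ = $31,282 → take DB $31,362. Book value $94,086.
Year 5: DB = ⌊$94,086 × 150%/6⌋ = $23,521; SL = ⌊$62,486/2⌋ = $31,243 → take SL $31,243. Book value $62,843.

$62,843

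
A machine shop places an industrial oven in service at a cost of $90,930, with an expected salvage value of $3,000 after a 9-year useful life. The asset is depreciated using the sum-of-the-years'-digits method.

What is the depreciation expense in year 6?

Depreciable base = $90,930 − $3,000 = $87,930.
Sum of the years' digits = 9+8+7+6+5+4+3+2+1 = 45.
Year 1: $87,930 × 9/45 = $17,586. Book value $73,344.
Year 2: $87,930 × 8/45 = $15,632. Book value $57,712.
Year 3: $87,930 × 7/45 = $13,678. Book value $44,034.
Year 4: $87,930 × 6/45 = $11,724. Book value $32,310.
Year 5: $87,930 × 5/45 = $9,770. Book value $22,540.
Year 6: $87,930 × 4/45 = $7,816. Book value $14,724.

$7,816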